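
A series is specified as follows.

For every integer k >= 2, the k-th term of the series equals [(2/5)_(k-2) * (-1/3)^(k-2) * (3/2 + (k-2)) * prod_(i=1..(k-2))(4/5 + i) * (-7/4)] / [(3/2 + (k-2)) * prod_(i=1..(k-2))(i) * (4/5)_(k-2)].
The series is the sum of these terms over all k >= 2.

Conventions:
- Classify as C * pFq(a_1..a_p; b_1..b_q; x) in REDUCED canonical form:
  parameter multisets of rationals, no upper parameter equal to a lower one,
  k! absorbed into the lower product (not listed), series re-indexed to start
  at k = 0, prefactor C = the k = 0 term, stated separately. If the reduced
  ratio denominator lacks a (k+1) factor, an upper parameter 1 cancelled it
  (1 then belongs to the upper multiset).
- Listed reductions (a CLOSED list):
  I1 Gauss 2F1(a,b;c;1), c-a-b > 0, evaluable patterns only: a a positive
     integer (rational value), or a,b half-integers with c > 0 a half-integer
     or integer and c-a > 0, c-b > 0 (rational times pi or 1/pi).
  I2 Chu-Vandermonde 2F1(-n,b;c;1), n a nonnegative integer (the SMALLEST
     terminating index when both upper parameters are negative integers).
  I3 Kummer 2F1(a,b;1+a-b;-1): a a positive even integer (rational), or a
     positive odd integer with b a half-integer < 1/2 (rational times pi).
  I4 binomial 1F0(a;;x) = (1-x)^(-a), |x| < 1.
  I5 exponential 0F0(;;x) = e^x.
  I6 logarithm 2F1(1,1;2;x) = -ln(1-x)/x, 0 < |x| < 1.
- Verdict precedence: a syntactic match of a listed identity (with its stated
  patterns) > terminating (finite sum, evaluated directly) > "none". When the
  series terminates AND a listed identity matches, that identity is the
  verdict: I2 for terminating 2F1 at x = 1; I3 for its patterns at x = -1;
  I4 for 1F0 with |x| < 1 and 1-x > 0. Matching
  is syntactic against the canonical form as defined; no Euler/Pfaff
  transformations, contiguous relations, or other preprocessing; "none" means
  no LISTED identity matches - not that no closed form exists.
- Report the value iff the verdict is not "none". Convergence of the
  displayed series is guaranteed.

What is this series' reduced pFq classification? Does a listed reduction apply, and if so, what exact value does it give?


Reduced: x = -1/3, 2F1, upper = {2/5, 9/5}, lower = {4/5}, C = -7/4. Verdict: none. No listed pattern accepts 2F1(2/5, 9/5; 4/5; -1/3).

The tell: t_0 = -7/4 here, and the running product (C = -7/4, x = -1/3) telescopes to a rising factorial.
Step ratio: r(k) = (-1/3) * (k+2/5) (k+9/5) / [(k+4/5) (k+1)] ; factor over Q: parameters, x = (-1/3), and C = -7/4.


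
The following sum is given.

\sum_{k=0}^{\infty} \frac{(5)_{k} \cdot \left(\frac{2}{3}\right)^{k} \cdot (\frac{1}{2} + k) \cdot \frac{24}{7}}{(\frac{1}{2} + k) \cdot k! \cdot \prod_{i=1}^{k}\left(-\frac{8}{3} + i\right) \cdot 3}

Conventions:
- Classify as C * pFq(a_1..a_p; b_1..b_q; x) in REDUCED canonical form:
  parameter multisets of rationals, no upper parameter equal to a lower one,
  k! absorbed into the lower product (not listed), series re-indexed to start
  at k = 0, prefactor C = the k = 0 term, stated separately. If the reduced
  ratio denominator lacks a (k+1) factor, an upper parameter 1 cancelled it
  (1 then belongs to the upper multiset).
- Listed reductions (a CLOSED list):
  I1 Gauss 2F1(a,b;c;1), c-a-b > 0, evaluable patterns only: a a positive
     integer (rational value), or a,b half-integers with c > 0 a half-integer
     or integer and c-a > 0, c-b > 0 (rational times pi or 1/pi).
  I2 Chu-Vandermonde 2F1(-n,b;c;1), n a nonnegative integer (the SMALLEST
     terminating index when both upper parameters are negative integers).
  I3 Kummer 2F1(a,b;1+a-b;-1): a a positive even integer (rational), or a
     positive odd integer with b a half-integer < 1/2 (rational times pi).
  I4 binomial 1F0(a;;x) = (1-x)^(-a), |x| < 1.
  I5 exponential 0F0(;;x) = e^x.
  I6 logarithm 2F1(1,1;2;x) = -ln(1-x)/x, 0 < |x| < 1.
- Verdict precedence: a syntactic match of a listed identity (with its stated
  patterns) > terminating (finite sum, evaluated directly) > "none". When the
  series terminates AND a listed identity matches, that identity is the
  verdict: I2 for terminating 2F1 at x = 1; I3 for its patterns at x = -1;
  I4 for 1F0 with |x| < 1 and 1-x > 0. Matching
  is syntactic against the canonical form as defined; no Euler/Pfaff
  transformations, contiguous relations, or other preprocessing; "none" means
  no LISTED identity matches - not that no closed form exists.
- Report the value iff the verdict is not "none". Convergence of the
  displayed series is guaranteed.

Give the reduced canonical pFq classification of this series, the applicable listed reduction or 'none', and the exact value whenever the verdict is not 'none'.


x = \frac{2}{3} here; the reduced form reads 1F1, upper {5}, lower {-\frac{5}{3}}, C = \frac{8}{7}. Verdict: no listed reduction: x = \frac{2}{3} and upper {5} fail every I1-I6 pattern.

The tell: t_0 being \frac{8}{7}, the lower running product (C = 8/7, x = 2/3) is a rising factorial.
Ratio: r(k) = \frac{2}{3} * (k+5) / [(k-\frac{5}{3}) (k+1)] - rational; roots negated = parameters, x = \frac{2}{3}, C = \frac{8}{7}.


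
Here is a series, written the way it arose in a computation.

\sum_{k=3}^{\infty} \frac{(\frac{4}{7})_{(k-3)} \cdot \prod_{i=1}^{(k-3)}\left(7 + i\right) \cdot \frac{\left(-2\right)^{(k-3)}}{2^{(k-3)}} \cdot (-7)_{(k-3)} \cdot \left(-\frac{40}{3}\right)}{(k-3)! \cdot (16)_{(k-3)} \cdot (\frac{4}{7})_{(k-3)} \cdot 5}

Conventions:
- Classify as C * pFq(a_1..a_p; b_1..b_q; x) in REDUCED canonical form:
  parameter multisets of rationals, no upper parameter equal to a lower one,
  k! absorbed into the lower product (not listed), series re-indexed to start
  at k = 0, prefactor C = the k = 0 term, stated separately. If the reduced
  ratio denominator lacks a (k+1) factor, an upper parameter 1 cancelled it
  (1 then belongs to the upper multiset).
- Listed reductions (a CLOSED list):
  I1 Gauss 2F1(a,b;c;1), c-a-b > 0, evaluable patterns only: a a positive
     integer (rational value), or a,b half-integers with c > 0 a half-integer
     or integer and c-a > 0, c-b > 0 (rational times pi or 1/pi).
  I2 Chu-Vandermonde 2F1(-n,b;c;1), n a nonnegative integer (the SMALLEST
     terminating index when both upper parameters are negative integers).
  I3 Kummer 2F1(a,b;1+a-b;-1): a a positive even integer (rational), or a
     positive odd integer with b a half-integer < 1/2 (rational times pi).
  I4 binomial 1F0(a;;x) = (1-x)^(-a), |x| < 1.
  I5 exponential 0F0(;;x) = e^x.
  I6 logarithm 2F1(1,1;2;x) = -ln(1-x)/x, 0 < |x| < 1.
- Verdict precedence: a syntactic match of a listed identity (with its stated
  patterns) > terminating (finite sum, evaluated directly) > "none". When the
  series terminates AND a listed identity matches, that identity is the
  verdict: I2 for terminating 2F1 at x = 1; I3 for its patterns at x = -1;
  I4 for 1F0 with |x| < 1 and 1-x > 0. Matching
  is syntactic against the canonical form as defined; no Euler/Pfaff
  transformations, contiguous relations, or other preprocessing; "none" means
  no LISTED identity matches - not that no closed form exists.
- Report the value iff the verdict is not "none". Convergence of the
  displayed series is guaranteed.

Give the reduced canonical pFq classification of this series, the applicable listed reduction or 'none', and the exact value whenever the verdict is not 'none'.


With C = -\frac{8}{3}: the canonical form is 2F1(-7, 8; 16; -1). Verdict: this is Kummer (I3) (x = -1; c = 16 equals 1+a-b for upper {-7, 8}: listed pattern). Exact value: -52.

First insight: t_0 = -\frac{8}{3} here, and the running product (prefactor -8/3) telescopes to a rising factorial.
Step ratio: r(k) = -1 * (k-7) (k+8) / [(k+16) (k+1)] - poly over poly, x = -1 from leading terms; C = -\frac{8}{3} at k = 0.


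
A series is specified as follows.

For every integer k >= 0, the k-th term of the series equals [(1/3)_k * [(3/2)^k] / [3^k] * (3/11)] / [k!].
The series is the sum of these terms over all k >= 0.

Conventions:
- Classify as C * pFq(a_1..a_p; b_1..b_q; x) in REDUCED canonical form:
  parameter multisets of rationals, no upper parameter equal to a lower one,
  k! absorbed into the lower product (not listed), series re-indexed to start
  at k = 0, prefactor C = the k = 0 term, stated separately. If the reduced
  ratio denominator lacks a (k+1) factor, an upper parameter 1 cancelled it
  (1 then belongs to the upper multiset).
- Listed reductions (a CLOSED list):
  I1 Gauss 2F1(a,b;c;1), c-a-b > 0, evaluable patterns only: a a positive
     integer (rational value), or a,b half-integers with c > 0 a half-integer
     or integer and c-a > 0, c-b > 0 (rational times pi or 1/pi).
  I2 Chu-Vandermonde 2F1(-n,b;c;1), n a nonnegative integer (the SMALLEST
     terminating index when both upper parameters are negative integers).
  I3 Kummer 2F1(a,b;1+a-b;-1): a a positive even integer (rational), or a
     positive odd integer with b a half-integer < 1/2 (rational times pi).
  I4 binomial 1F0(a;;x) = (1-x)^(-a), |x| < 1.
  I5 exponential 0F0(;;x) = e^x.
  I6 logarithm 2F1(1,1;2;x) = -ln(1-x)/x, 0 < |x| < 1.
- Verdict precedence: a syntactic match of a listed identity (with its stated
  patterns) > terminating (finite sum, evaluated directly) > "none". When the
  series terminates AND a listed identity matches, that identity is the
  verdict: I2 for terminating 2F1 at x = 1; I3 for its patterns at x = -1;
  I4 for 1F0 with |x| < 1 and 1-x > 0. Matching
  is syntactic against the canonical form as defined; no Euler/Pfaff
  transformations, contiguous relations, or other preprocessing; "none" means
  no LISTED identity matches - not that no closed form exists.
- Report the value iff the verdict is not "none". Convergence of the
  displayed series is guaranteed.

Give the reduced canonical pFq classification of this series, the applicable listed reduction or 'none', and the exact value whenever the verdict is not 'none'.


Prefactor 3/11, argument 1/2: 1F0 with upper {1/3} over lower {-}. Verdict (x = 1/2): the binomial series (I4) applies (the 1F0 binomial series: exponent -1/3, x = 1/2). Hence: (3/11) * (1/2)^(-1/3).

Key step: t_0 = 3/11 here, and the two k-th powers (prefactor 3/11) combine into one argument.
Step ratio: r(k) = (1/2) * (k+1/3) / [(k+1)] - rational; roots negated = parameters, x = (1/2), C = 3/11.


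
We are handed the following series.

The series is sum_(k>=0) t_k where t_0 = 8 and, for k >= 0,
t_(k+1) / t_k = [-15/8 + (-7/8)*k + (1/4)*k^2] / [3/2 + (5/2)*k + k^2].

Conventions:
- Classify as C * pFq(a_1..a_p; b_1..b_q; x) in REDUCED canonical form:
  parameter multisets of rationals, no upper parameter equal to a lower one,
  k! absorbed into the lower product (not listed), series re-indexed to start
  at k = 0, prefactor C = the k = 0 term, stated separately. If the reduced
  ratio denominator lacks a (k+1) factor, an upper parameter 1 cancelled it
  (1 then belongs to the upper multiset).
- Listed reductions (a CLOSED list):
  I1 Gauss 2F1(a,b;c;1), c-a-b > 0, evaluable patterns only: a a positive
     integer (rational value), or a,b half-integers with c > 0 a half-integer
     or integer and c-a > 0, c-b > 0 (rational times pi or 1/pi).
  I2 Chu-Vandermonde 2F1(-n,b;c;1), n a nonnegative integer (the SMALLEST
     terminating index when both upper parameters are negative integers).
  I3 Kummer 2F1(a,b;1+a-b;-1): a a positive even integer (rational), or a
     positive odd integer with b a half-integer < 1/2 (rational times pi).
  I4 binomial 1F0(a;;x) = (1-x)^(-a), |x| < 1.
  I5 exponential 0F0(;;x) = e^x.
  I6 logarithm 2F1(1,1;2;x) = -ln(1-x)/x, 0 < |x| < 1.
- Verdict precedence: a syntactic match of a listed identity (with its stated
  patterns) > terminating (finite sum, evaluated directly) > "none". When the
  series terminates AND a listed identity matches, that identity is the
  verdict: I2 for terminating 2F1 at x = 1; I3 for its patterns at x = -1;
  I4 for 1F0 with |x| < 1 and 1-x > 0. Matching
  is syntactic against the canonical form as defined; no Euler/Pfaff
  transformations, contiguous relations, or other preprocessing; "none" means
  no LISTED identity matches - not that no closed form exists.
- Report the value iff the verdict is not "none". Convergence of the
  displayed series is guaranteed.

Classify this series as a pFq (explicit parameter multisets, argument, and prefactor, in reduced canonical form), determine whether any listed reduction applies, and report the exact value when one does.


At argument 1/4: a 1F0 with upper {-5}, lower {-}, scaled by C = 8. Verdict: the binomial series (I4) applies (the 1F0 binomial series: exponent 5, x = 1/4). Exact value: 243/128.

First insight: with t_0 = 8, the ratio is unreduced: k + 3/2 divides both sides (prefactor 8).
Consecutive-term ratio: r(k) = (1/4) * (k-5) / [(k+1)] - rational; roots negated = parameters, x = (1/4), C = 8.


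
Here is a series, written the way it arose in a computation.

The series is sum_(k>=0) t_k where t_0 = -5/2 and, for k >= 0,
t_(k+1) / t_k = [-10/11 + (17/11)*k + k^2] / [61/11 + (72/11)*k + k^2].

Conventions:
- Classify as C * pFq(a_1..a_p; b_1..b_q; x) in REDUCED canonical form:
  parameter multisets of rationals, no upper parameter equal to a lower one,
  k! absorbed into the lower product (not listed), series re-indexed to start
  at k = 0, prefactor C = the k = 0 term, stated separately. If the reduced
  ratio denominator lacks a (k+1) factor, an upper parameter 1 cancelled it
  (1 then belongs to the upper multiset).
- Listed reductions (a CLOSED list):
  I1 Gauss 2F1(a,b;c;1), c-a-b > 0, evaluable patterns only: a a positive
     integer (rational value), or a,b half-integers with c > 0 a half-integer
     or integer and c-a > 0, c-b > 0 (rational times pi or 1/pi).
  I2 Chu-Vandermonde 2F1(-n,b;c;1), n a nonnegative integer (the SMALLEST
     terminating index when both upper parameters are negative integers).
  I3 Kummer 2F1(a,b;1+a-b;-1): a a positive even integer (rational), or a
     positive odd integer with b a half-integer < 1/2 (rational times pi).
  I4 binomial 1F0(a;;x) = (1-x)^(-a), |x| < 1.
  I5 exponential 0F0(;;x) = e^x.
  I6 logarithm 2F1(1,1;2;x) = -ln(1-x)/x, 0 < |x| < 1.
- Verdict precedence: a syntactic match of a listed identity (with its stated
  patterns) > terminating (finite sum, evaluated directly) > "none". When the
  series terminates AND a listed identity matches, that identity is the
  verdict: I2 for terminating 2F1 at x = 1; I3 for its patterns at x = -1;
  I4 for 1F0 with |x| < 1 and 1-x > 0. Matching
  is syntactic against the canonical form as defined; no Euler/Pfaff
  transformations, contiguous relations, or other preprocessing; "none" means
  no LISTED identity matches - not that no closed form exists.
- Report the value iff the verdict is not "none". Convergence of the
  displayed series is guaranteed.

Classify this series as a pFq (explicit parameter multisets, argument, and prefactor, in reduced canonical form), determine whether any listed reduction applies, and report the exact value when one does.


Reduced: x = 1, 2F1, upper = {-5/11, 2}, lower = {61/11}, C = -5/2. Verdict: this is Gauss's theorem (I1) (x = 1: the Gamma ratio telescopes since c-a-b = 4 > 0 and a = 2 in Z>0). Value: -975/484.

The tell: from the first term -5/2: the expanded ratio factors over Q; C = -5/2, roots give parameters.
Adjacent-term ratio: r(k) = 1 * (k-5/11) (k+2) / [(k+61/11) (k+1)] ; factor over Q: parameters, x = 1, and C = -5/2.


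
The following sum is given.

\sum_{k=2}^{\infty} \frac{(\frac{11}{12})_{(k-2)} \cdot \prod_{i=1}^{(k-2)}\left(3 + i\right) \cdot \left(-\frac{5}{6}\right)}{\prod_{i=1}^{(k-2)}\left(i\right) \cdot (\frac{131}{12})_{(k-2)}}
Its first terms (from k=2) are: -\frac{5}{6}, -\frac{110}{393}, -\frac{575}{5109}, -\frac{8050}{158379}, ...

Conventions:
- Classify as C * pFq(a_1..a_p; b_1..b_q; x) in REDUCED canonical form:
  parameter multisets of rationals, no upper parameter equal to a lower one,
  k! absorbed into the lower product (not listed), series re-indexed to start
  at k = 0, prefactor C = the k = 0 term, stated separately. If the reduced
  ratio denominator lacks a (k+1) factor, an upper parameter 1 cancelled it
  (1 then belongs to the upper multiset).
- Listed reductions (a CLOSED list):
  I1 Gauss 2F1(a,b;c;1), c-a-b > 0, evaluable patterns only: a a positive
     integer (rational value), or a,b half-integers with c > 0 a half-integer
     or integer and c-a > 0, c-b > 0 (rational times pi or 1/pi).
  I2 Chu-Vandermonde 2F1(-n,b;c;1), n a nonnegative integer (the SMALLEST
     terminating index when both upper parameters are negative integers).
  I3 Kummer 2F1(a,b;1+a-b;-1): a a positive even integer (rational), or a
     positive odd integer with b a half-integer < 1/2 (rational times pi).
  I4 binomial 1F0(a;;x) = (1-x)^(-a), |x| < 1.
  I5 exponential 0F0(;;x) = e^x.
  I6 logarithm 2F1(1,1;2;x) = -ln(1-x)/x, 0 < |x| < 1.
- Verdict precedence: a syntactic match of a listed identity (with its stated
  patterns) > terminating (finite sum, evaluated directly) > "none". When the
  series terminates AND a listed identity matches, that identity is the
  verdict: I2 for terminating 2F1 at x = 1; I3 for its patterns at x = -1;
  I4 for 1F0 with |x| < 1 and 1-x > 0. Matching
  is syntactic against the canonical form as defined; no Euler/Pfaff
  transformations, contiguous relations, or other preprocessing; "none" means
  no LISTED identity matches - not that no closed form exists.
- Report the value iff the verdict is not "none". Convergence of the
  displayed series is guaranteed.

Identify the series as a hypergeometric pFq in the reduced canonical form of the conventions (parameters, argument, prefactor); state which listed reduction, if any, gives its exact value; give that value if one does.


Canonical form: C = -\frac{5}{6} times 2F1 with upper {\frac{11}{12}, 4}, lower {\frac{131}{12}}, x = 1. Verdict at x = 1: Gauss (I1, integer-parameter pattern) matches (x = 1: the Gamma ratio telescopes since c-a-b = 6 > 0 and a = 4 in Z>0). Its exact value is -\frac{71714075}{53747712}.

First insight: with t_0 = -\frac{5}{6}, the product of the first k integers (C = -5/6) is k!.
Consecutive-term ratio: r(k) = 1 * (k+\frac{11}{12}) (k+4) / [(k+\frac{131}{12}) (k+1)] - rational; roots negated = parameters, x = 1, C = -\frac{5}{6}.


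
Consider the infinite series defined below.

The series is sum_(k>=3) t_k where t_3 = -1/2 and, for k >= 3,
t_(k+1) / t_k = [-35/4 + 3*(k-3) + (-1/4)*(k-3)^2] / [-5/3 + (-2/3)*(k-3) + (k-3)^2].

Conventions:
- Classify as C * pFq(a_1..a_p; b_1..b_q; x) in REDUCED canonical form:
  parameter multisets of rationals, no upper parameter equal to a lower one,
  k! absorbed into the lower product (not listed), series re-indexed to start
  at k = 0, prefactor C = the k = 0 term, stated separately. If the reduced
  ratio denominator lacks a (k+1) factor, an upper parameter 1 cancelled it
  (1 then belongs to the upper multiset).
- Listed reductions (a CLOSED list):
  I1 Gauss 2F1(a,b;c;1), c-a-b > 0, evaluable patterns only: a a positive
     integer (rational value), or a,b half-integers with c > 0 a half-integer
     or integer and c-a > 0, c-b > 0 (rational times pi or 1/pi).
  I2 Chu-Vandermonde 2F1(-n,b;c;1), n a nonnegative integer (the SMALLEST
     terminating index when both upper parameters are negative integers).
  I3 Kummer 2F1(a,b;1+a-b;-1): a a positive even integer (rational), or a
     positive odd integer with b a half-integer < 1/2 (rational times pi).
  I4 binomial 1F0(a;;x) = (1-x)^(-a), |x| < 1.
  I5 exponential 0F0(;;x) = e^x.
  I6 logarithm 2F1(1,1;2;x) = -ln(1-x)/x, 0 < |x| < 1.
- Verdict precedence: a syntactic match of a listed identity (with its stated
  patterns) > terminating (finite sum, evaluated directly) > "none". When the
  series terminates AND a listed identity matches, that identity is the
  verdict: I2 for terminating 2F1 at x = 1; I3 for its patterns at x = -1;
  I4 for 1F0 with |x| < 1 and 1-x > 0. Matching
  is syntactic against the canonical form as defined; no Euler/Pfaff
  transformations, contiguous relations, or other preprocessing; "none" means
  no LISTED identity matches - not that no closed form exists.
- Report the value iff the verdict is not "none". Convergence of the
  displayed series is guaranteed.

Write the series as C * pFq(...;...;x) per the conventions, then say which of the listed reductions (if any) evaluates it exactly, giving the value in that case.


Prefactor -1/2, argument -1/4: 2F1 with upper {-7, -5} over lower {-5/3}. Verdict: terminating - upper -5 stops the sum at k = 5; the 6 terms are added exactly. Hence: 28295/2048.

Key step: with t_0 = -1/2, roots of the ratio polynomials (prefactor -1/2) are the negated parameters.
Consecutive-term ratio: r(k) = (-1/4) * (k-7) (k-5) / [(k-5/3) (k+1)] - rational; roots negated = parameters, x = (-1/4), C = -1/2.


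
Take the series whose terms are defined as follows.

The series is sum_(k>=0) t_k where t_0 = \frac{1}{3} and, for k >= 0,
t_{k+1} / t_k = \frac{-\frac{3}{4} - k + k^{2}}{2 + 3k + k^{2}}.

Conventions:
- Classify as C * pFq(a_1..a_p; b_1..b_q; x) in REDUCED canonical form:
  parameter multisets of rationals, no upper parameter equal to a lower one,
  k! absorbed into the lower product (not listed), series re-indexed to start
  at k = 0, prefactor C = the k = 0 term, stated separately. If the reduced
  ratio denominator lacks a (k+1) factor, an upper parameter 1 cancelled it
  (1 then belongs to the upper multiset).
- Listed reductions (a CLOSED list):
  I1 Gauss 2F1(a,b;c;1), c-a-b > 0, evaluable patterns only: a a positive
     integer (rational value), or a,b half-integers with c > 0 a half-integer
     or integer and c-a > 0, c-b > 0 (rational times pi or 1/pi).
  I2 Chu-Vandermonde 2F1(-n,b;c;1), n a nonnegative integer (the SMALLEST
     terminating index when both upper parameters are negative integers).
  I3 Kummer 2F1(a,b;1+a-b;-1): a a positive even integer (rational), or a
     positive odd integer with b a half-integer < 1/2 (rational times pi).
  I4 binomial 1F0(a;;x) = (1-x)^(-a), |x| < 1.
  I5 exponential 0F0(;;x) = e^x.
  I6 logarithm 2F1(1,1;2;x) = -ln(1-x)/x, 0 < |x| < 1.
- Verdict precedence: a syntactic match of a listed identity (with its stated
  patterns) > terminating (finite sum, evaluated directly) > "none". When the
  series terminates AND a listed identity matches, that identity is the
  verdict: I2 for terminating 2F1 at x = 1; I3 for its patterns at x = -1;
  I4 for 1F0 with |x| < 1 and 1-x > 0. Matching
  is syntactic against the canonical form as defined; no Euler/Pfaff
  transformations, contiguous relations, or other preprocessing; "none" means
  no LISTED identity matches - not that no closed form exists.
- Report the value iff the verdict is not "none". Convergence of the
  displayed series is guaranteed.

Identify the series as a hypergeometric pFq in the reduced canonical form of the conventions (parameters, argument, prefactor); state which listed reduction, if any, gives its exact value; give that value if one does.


This is \frac{1}{3} * 2F1(-\frac{3}{2}, \frac{1}{2}; 2; 1) in reduced canonical form. Verdict at x = 1: Gauss (I1, half-integer pattern) matches (x = 1; upper {-\frac{3}{2}, \frac{1}{2}} half-integers, c = 2 in the evaluable pattern). Exact value: \frac{32}{45} / \pi.

Key observation: from the first term \frac{1}{3}: factor the ratio over Q (C = 1/3): negated roots = parameters.
Consecutive-term ratio: r(k) = 1 * (k-\frac{3}{2}) (k+\frac{1}{2}) / [(k+2) (k+1)] - rational in k. x = 1; t_0 = \frac{1}{3}; negate the roots.


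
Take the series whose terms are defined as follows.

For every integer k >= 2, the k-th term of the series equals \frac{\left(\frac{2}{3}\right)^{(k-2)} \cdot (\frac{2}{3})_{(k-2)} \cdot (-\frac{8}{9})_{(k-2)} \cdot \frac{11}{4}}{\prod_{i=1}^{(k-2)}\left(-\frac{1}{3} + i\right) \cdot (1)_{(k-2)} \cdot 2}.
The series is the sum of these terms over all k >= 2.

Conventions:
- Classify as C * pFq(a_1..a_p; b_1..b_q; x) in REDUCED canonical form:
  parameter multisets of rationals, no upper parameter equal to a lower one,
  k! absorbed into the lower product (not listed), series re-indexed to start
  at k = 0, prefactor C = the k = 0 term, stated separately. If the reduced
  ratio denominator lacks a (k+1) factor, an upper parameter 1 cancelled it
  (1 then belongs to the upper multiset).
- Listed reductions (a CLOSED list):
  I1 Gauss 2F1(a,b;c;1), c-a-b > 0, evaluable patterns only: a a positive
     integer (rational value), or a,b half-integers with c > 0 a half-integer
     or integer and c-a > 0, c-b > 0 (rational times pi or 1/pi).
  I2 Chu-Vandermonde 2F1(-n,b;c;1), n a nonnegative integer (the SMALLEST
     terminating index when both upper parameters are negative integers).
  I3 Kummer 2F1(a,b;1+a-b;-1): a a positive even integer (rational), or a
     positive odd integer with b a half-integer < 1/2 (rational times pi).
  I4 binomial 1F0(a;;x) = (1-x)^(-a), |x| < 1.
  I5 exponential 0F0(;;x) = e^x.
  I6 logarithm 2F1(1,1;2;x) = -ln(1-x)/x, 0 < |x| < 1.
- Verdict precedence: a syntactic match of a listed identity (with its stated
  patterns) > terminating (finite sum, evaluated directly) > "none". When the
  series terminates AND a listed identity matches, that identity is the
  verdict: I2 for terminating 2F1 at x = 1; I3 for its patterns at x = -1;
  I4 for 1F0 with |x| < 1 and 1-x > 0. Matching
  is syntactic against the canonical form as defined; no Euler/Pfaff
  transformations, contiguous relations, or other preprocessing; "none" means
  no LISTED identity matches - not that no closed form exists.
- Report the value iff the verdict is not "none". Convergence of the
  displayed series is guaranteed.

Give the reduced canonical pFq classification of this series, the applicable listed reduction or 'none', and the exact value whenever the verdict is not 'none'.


x = \frac{2}{3} here; the reduced form reads 1F0, upper {-\frac{8}{9}}, lower {-}, C = \frac{11}{8}. Verdict: binomial (I4) fires (the 1F0 binomial series: exponent 8/9, x = \frac{2}{3}). Hence: \frac{11}{8} \cdot \left(\frac{1}{3}\right)^{\frac{8}{9}}.

Structural cue: t_0 = \frac{11}{8} here, and (1)_k (C = 11/8) is k! itself.
Step ratio: r(k) = \frac{2}{3} * (k-\frac{8}{9}) / [(k+1)] - rational in k. x = \frac{2}{3}; t_0 = \frac{11}{8}; negate the roots.


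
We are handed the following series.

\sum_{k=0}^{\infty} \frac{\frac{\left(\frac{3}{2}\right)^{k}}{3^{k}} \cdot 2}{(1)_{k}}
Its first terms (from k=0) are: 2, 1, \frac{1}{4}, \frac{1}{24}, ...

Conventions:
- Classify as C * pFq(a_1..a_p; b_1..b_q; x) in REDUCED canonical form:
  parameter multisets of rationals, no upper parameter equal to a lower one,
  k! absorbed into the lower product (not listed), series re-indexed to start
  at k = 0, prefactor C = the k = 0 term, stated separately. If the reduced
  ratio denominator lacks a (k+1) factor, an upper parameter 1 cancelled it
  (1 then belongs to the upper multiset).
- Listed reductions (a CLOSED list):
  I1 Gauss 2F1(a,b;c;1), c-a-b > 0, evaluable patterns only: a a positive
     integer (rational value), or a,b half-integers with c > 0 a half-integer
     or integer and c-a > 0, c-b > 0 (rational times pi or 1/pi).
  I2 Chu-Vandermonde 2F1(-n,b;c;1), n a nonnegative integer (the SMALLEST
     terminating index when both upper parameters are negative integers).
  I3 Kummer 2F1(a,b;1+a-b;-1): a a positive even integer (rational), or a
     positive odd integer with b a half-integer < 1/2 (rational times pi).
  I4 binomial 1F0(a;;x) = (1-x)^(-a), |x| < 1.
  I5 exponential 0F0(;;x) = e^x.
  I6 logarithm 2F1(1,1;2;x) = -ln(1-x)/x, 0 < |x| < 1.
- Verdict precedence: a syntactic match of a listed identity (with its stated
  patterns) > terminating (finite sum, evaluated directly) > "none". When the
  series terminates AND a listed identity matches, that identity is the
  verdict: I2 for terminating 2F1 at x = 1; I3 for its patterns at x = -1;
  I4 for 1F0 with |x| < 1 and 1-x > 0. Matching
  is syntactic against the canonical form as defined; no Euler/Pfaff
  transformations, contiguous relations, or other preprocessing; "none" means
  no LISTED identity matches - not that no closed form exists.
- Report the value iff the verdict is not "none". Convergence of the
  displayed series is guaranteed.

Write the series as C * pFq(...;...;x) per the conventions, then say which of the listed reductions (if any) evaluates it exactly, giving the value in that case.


Canonical form: C = 2 times 0F0 with upper {-}, lower {-}, x = \frac{1}{2}. Verdict: exponential (I5) applies (the 0F0 exponential series at x = \frac{1}{2}). Sum: 2 \cdot e^{\frac{1}{2}}.

Structural cue: from the first term 2: the two k-th powers (C = 2) combine into one argument.
Ratio: r(k) = \frac{1}{2} * 1 / [(k+1)] - rational; roots negated = parameters, x = \frac{1}{2}, C = 2.


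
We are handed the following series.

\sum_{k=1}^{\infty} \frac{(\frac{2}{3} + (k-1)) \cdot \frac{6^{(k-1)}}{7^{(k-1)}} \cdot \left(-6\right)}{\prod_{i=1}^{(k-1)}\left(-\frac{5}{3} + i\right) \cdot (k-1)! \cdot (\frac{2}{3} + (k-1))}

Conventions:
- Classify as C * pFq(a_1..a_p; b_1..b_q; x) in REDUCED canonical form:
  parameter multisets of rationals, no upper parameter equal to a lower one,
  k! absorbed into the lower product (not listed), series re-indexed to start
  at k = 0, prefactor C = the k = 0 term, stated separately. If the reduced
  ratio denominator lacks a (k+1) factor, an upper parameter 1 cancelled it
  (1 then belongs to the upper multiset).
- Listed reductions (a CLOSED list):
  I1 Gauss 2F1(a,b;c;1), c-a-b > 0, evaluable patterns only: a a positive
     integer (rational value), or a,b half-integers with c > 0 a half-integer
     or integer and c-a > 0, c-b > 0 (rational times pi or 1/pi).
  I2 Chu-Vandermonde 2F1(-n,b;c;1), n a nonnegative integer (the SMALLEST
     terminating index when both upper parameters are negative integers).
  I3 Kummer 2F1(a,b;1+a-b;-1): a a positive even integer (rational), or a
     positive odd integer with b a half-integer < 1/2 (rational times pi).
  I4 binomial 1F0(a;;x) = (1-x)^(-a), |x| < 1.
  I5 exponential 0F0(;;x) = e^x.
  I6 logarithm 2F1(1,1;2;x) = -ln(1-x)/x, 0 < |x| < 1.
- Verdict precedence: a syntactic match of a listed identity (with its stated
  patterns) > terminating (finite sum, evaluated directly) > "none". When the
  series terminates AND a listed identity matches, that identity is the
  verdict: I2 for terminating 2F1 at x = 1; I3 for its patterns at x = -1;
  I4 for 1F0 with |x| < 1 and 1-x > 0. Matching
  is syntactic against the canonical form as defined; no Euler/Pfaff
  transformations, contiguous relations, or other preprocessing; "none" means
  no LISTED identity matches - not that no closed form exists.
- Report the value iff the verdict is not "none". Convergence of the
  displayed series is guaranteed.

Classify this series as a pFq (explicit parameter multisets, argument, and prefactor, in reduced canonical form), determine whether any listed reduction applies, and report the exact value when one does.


The series (x = \frac{6}{7}) is 0F1: upper {-}, lower {-\frac{2}{3}}, prefactor -6. Verdict: none. Every listed pattern misses the 0F1 form at \frac{6}{7}, upper {-}.

Key step: t_0 being -6, the two geometric factors (C = -6, x = 6/7) combine into one argument.
Term ratio: r(k) = \frac{6}{7} * 1 / [(k-\frac{2}{3}) (k+1)] - rational in k, leading ratio \frac{6}{7}; with t_0 = -6, classification follows.


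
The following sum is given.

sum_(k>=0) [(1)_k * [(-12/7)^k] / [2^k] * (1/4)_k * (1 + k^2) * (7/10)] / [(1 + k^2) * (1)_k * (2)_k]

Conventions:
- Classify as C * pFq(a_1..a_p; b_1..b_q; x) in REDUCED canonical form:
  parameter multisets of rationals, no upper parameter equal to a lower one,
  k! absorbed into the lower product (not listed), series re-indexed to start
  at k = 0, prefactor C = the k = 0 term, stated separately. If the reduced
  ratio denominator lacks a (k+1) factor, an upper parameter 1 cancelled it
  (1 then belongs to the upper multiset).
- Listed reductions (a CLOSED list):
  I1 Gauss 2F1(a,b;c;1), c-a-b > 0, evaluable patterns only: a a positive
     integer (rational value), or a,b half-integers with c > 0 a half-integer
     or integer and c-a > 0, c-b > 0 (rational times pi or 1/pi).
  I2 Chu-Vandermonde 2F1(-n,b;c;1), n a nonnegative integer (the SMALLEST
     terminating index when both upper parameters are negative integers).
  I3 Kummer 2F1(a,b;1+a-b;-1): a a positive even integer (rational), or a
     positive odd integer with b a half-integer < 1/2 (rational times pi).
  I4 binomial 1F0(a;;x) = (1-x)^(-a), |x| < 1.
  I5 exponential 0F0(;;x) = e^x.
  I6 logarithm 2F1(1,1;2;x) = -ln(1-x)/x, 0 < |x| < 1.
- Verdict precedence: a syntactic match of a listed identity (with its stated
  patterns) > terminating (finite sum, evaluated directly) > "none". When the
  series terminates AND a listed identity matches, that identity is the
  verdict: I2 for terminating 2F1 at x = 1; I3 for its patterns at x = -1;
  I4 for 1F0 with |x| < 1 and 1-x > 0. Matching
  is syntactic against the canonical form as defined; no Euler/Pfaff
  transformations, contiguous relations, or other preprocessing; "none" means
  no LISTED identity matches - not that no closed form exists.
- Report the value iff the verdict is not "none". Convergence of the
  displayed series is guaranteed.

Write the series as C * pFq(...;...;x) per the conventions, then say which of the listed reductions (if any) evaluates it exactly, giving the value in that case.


Reduced: x = -6/7, 2F1, upper = {1/4, 1}, lower = {2}, C = 7/10. Verdict: none - this 2F1 at x = -6/7 matches no listed pattern, and upper {1/4, 1} holds no stopper.

Key observation: with t_0 = 7/10, (1)_k (C = 7/10) is k! itself.
Consecutive-term ratio: r(k) = (-6/7) * (k+1/4) (k+1) / [(k+2) (k+1)] - rational in k. x = (-6/7); t_0 = 7/10; negate the roots.


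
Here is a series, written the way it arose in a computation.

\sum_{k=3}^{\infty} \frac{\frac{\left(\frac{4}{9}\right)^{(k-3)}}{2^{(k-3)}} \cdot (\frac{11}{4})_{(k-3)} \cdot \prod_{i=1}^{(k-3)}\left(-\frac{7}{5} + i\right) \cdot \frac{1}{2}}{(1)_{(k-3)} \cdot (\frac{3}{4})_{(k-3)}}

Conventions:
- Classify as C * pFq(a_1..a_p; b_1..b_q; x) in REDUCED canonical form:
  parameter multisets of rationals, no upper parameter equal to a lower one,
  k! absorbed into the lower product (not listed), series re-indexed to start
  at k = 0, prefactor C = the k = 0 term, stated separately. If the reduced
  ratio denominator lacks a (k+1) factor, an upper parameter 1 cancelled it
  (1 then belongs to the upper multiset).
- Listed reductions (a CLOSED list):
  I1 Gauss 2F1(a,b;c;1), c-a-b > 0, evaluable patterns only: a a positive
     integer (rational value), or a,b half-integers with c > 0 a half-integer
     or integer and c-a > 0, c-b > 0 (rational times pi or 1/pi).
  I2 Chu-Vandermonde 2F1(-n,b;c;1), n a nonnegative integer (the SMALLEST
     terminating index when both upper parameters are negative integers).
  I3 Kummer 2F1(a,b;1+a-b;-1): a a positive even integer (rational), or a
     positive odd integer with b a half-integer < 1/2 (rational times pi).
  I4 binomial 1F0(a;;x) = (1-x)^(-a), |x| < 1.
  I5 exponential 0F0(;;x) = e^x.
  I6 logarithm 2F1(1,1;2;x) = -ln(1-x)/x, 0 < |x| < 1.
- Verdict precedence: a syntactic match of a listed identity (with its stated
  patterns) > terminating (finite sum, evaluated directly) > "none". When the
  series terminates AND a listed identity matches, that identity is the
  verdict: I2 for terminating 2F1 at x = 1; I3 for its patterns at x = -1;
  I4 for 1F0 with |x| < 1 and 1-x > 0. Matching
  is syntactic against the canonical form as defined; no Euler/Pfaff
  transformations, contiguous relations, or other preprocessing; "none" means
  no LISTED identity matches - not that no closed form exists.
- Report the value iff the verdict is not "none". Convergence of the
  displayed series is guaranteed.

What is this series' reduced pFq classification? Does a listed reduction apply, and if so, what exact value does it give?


x = \frac{2}{9} here; the reduced form reads 2F1, upper {-\frac{2}{5}, \frac{11}{4}}, lower {\frac{3}{4}}, C = \frac{1}{2}. Verdict: none here - no I1-I6 shape fits x = \frac{2}{9} with lower {\frac{3}{4}}.

Key step: t_0 being \frac{1}{2}, (1)_k (C = 1/2) is k! itself.
Term ratio: r(k) = \frac{2}{9} * (k-\frac{2}{5}) (k+\frac{11}{4}) / [(k+\frac{3}{4}) (k+1)] - rational; roots negated = parameters, x = \frac{2}{9}, C = \frac{1}{2}.


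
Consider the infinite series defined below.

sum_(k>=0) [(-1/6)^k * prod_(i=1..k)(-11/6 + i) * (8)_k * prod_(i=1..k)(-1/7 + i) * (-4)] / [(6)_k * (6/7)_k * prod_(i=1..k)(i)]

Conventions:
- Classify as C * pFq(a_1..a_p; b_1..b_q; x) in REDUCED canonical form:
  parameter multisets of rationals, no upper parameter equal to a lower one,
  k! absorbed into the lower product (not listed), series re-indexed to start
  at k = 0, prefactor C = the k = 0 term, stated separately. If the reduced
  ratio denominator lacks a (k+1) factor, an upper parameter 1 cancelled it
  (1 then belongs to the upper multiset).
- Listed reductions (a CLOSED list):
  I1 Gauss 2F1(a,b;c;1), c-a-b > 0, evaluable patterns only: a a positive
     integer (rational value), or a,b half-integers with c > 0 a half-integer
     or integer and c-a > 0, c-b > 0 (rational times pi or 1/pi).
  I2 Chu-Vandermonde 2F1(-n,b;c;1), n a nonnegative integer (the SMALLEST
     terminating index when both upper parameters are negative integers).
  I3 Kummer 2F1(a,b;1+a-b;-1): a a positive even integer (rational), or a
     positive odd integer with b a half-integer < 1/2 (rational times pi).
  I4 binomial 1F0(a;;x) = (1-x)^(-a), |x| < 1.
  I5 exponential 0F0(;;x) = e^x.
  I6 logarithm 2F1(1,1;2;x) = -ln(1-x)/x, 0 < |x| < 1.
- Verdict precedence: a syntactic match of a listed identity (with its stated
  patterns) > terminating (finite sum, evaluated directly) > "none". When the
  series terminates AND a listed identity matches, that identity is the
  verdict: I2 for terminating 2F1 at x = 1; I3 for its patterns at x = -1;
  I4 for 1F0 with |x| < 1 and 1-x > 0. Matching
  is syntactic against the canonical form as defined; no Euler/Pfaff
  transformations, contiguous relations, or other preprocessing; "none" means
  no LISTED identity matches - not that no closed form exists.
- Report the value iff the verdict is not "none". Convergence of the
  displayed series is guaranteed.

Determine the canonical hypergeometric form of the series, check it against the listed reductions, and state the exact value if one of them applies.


Classification (C = -4): 2F1 with upper {-5/6, 8}, lower {6}, argument x = -1/6. Verdict: none - at argument -1/6 the multisets {-5/6, 8} ; {6} match no listed identity.

The tell: t_0 being -4, the running product (prefactor -4) telescopes to a rising factorial.
Adjacent-term ratio: r(k) = (-1/6) * (k-5/6) (k+8) / [(k+6) (k+1)] - rational in k, leading ratio (-1/6); with t_0 = -4, classification follows.


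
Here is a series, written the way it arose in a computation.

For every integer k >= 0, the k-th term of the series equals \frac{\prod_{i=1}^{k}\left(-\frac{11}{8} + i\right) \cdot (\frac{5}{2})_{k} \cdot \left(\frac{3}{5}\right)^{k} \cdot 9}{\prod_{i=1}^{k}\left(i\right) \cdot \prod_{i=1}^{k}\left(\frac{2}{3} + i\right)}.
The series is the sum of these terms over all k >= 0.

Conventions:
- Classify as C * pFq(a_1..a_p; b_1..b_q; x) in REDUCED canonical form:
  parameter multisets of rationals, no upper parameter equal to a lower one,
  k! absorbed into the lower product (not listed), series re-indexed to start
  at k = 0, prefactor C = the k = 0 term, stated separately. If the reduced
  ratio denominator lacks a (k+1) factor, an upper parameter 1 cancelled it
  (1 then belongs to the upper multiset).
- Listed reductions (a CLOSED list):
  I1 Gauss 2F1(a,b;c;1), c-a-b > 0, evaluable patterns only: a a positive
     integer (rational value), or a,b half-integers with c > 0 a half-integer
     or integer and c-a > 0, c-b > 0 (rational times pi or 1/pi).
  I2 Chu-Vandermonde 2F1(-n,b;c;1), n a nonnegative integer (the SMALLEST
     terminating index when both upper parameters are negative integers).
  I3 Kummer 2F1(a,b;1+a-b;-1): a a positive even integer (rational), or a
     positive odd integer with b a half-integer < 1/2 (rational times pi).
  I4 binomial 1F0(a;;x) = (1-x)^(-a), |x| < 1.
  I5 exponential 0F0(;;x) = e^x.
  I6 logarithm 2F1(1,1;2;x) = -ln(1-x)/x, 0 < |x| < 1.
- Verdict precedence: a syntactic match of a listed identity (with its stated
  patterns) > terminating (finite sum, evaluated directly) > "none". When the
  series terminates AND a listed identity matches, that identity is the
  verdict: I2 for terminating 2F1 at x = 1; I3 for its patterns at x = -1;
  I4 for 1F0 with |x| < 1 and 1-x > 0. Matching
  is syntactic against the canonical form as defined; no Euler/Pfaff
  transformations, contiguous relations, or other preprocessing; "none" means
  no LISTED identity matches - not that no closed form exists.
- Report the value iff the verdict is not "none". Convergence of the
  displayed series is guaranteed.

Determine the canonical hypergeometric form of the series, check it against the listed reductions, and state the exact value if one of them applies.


This is 9 * 2F1(-\frac{3}{8}, \frac{5}{2}; \frac{5}{3}; \frac{3}{5}) in reduced canonical form. Verdict: none - this 2F1 at x = \frac{3}{5} matches no listed pattern, and upper {-\frac{3}{8}, \frac{5}{2}} holds no stopper.

Structural cue: t_0 = 9 here, and the running product (C = 9) telescopes to a rising factorial.
Term ratio: r(k) = \frac{3}{5} * (k-\frac{3}{8}) (k+\frac{5}{2}) / [(k+\frac{5}{3}) (k+1)] - rational; roots negated = parameters, x = \frac{3}{5}, C = 9.
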